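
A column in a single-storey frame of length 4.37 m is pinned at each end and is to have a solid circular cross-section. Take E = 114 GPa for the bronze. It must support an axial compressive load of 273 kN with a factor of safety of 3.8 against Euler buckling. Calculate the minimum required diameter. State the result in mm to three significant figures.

d ≈ 138 mm

Required P_cr = n·P = 3.8 × 273 = 1037 kN
L_e = K·L = 1 × 4.37 = 4.370 m
Required I = P_cr·L_e²/(π²E) = 1.037×10^6 × 4.370² / (π² × 1.14×10^11) = 1.761×10^-5 m⁴
I_req = 1.761×10^7 mm⁴
Solid circle: I = πd⁴/64  ⇒  d = (64I/π)^(1/4) = (64×1.761×10^7/π)^(1/4) = 138 mm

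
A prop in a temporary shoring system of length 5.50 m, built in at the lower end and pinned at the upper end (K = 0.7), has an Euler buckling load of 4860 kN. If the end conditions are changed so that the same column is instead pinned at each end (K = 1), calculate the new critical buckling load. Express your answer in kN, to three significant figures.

P_cr ∝ 1/K², so P_cr,new = P_cr,old × (K_old/K_new)² = 4860 × (0.7/1)²
= 4860 × 0.4900 = 2380 kN

P_cr ≈ 2380 kN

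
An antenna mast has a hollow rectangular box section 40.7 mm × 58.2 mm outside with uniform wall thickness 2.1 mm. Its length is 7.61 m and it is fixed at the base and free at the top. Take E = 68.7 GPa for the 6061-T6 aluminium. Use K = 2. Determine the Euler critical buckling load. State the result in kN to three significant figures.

Inner dimensions: h_i = 58.2 − 2×2.1 = 54.00 mm, b_i = 40.7 − 2×2.1 = 36.50 mm
Weak-axis I_min = (h_o·b_o³ − h_i·b_i³)/12 with b_o = 40.7, b_i = 36.50 mm (shorter outer/inner sides).
I_min = (58.2×40.7³ − 54.00×36.50³)/12 = 1.082×10^5 mm⁴
I = 1.082×10^5 mm⁴ = 1.082×10^-7 m⁴
Effective length L_e = K·L = 2 × 7.61 = 15.22 m
P_cr = π²EI / L_e² = π² × 68.7×10⁹ × 1.082×10^-7 / 15.22² = 316.6 N

P_cr ≈ 0.317 kN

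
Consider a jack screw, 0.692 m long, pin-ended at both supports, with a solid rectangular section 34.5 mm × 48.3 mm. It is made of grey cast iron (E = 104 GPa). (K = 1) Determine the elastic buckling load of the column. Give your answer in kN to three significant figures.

Buckling occurs about the weak axis: I_min = h·b³/12 with b = 34.5 mm (the shorter side).
I_min = 48.3×34.5³/12 = 1.653×10^5 mm⁴
I = 1.653×10^5 mm⁴ = 1.653×10^-7 m⁴
Effective length L_e = K·L = 1 × 0.692 = 0.6920 m
P_cr = π²EI / L_e² = π² × 104×10⁹ × 1.653×10^-7 / 0.6920² = 3.543×10^5 N

P_cr ≈ 354 kN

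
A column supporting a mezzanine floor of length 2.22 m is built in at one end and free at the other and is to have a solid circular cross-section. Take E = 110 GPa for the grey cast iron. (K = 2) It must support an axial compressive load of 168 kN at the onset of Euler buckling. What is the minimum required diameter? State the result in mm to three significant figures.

L_e = K·L = 2 × 2.22 = 4.440 m
Required I = P_cr·L_e²/(π²E) = 1.680×10^5 × 4.440² / (π² × 1.10×10^11) = 3.051×10^-6 m⁴
I_req = 3.051×10^6 mm⁴
Solid circle: I = πd⁴/64  ⇒  d = (64I/π)^(1/4) = (64×3.051×10^6/π)^(1/4) = 88.8 mm

d ≈ 88.8 mm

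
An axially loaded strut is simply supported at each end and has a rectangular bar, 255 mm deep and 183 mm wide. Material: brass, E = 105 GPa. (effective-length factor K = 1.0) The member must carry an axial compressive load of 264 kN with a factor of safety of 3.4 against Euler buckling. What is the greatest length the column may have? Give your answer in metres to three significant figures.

L_max ≈ 12.3 m

Buckling occurs about the weak axis: I_min = h·b³/12 with b = 183 mm (the shorter side).
I_min = 255×183³/12 = 1.302×10^8 mm⁴
I = 1.302×10^-4 m⁴
Required critical load P_cr = n·P = 3.4 × 264 = 897.6 kN = 8.976×10^5 N
From P_cr = π²EI/(K·L)²:  L = (1/K)·√(π²EI/P_cr) = (1/1)·√(π²×1.05×10^11×1.302×10^-4/8.976×10^5)
L = 12.3 m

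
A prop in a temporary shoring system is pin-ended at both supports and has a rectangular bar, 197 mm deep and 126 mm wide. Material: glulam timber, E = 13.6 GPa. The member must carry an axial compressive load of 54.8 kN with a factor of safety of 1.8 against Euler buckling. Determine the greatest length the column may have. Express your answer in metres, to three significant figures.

Buckling occurs about the weak axis: I_min = h·b³/12 with b = 126 mm (the shorter side).
I_min = 197×126³/12 = 3.284×10^7 mm⁴
I = 3.284×10^-5 m⁴
Required critical load P_cr = n·P = 1.8 × 54.8 = 98.64 kN = 9.864×10^4 N
From P_cr = π²EI/(K·L)²:  L = (1/K)·√(π²EI/P_cr) = (1/1)·√(π²×1.36×10^10×3.284×10^-5/9.864×10^4)
L = 6.68 m

L_max ≈ 6.68 m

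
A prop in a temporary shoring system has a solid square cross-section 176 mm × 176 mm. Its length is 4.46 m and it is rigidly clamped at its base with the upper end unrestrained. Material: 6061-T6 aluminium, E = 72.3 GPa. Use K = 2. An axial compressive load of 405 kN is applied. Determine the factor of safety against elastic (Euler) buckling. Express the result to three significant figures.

n ≈ 1.77

I = a⁴/12 = 176⁴/12 = 7.996×10^7 mm⁴
I = 7.996×10^7 mm⁴ = 7.996×10^-5 m⁴
Effective length L_e = K·L = 2 × 4.46 = 8.920 m
P_cr = π²EI / L_e² = π² × 72.3×10⁹ × 7.996×10^-5 / 8.920² = 7.171×10^5 N
Factor of safety n = P_cr / P = 717.10 / 405 = 1.77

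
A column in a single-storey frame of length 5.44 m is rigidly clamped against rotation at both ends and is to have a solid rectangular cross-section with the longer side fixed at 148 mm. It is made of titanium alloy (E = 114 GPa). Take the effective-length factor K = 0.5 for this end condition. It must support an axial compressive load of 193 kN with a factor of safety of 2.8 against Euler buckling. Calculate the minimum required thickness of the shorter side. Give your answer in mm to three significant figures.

Required P_cr = n·P = 2.8 × 193 = 540.4 kN
L_e = K·L = 0.5 × 5.44 = 2.720 m
Required I = P_cr·L_e²/(π²E) = 5.404×10^5 × 2.720² / (π² × 1.14×10^11) = 3.553×10^-6 m⁴
I_req = 3.553×10^6 mm⁴
Rectangle, weak axis: I_min = h·b³/12 with h = 148 mm fixed  ⇒  b = (12I/h)^(1/3) = 66.0 mm

b ≈ 66.0 mm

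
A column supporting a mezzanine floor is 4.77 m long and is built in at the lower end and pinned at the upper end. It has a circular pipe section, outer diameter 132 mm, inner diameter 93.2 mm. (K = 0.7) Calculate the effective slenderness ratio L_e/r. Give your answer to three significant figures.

d_o = 132 mm, d_i = 93.2 mm
I = π(d_o⁴ − d_i⁴)/64 = π(132⁴ − 93.20⁴)/64 = 1.120×10^7 mm⁴
A = 6.863×10^3 mm²;  r_min = √(I/A) = √(1.120×10^7/6.863×10^3) = 40.40 mm
L_e = K·L = 0.7 × 4.77 m = 3.339 m = 3339.0 mm
λ = L_e / r_min = 3339.0 / 40.40 = 82.7

λ ≈ 82.7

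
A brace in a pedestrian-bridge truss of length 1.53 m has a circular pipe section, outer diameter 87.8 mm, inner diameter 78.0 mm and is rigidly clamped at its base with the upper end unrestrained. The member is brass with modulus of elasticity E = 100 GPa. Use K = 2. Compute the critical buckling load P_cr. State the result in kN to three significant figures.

P_cr ≈ 116 kN

d_o = 87.8 mm, d_i = 78.0 mm
I = π(d_o⁴ − d_i⁴)/64 = π(87.8⁴ − 78.00⁴)/64 = 1.100×10^6 mm⁴
I = 1.100×10^6 mm⁴ = 1.100×10^-6 m⁴
Effective length L_e = K·L = 2 × 1.53 = 3.060 m
P_cr = π²EI / L_e² = π² × 100×10⁹ × 1.100×10^-6 / 3.060² = 1.160×10^5 N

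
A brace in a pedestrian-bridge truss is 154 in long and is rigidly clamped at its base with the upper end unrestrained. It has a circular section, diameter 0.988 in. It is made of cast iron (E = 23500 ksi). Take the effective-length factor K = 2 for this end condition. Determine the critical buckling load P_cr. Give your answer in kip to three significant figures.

P_cr ≈ 0.114 kip

I = πd⁴/64 = π×0.988⁴/64 = 4.677×10^-2 in⁴
Effective length L_e = K·L = 2 × 154 = 308.0 in
P_cr = π²EI / L_e² = π² × 23500×10³ × 4.677×10^-2 / 308.0² = 114.4 lb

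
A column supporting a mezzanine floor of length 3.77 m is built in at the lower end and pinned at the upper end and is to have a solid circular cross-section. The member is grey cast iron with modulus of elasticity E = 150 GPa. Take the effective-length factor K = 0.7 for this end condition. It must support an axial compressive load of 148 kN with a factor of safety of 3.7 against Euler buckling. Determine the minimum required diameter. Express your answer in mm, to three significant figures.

Required P_cr = n·P = 3.7 × 148 = 547.6 kN
L_e = K·L = 0.7 × 3.77 = 2.639 m
Required I = P_cr·L_e²/(π²E) = 5.476×10^5 × 2.639² / (π² × 1.50×10^11) = 2.576×10^-6 m⁴
I_req = 2.576×10^6 mm⁴
Solid circle: I = πd⁴/64  ⇒  d = (64I/π)^(1/4) = (64×2.576×10^6/π)^(1/4) = 85.1 mm

d ≈ 85.1 mm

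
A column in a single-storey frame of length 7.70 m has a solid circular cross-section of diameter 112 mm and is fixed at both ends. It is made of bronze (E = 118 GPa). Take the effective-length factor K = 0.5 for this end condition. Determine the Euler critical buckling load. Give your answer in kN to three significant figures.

P_cr ≈ 607 kN

I = πd⁴/64 = π×112⁴/64 = 7.724×10^6 mm⁴
I = 7.724×10^6 mm⁴ = 7.724×10^-6 m⁴
Effective length L_e = K·L = 0.5 × 7.70 = 3.850 m
P_cr = π²EI / L_e² = π² × 118×10⁹ × 7.724×10^-6 / 3.850² = 6.069×10^5 N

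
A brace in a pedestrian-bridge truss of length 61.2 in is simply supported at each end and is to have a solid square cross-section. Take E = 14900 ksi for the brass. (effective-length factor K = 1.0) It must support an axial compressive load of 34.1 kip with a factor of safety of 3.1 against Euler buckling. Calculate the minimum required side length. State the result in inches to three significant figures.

a ≈ 2.38 in

Required P_cr = n·P = 3.1 × 34.1 = 105.7 kip
L_e = K·L = 1 × 61.2 = 61.20 in
Required I = P_cr·L_e²/(π²E) = 1.057×10^5 × 61.20² / (π² × 1.49×10^7) = 2.692 in⁴
Solid square: I = a⁴/12  ⇒  a = (12I)^(1/4) = (12×2.692)^(1/4) = 2.38 in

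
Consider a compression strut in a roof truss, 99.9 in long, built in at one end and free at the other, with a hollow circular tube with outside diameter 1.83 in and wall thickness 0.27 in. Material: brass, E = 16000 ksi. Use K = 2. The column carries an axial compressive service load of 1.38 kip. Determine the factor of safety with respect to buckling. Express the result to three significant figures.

Inner diameter d_i = 1.83 − 2×0.27 = 1.290 in
I = π(d_o⁴ − d_i⁴)/64 = π(1.83⁴ − 1.290⁴)/64 = 0.4146 in⁴
Effective length L_e = K·L = 2 × 99.9 = 199.8 in
P_cr = π²EI / L_e² = π² × 16000×10³ × 0.4146 / 199.8² = 1.640×10^3 lb
Factor of safety n = P_cr / P = 1.6400 / 1.38 = 1.19

n ≈ 1.19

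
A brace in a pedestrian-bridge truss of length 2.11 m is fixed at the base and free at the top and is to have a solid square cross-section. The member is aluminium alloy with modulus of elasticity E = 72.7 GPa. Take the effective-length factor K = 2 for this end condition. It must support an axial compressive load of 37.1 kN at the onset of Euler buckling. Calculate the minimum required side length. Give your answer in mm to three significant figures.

L_e = K·L = 2 × 2.11 = 4.220 m
Required I = P_cr·L_e²/(π²E) = 3.710×10^4 × 4.220² / (π² × 7.27×10^10) = 9.208×10^-7 m⁴
I_req = 9.208×10^5 mm⁴
Solid square: I = a⁴/12  ⇒  a = (12I)^(1/4) = (12×9.208×10^5)^(1/4) = 57.7 mm

a ≈ 57.7 mm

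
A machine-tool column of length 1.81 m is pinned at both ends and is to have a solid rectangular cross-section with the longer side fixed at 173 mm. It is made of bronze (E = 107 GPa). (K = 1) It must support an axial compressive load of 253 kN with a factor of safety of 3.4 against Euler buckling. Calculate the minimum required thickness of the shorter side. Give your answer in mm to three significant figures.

b ≈ 57.0 mm

Required P_cr = n·P = 3.4 × 253 = 860.2 kN
L_e = K·L = 1 × 1.81 = 1.810 m
Required I = P_cr·L_e²/(π²E) = 8.602×10^5 × 1.810² / (π² × 1.07×10^11) = 2.669×10^-6 m⁴
I_req = 2.669×10^6 mm⁴
Rectangle, weak axis: I_min = h·b³/12 with h = 173 mm fixed  ⇒  b = (12I/h)^(1/3) = 57.0 mm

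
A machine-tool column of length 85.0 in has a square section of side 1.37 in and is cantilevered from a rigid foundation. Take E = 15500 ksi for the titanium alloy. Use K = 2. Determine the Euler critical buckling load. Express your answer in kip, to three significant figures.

P_cr ≈ 1.55 kip

I = a⁴/12 = 1.37⁴/12 = 0.2936 in⁴
Effective length L_e = K·L = 2 × 85.0 = 170.0 in
P_cr = π²EI / L_e² = π² × 15500×10³ × 0.2936 / 170.0² = 1.554×10^3 lb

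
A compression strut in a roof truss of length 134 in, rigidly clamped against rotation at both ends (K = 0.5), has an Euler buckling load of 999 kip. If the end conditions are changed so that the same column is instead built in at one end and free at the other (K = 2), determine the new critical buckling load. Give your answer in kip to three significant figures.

P_cr ∝ 1/K², so P_cr,new = P_cr,old × (K_old/K_new)² = 999 × (0.5/2)²
= 999 × 0.06250 = 62.4 kip

P_cr ≈ 62.4 kip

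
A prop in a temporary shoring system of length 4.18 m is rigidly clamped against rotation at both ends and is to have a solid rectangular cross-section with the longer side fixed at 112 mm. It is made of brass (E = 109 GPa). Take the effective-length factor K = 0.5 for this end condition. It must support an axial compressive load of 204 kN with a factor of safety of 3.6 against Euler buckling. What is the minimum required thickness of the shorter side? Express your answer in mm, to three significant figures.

Required P_cr = n·P = 3.6 × 204 = 734.4 kN
L_e = K·L = 0.5 × 4.18 = 2.090 m
Required I = P_cr·L_e²/(π²E) = 7.344×10^5 × 2.090² / (π² × 1.09×10^11) = 2.982×10^-6 m⁴
I_req = 2.982×10^6 mm⁴
Rectangle, weak axis: I_min = h·b³/12 with h = 112 mm fixed  ⇒  b = (12I/h)^(1/3) = 68.4 mm

b ≈ 68.4 mm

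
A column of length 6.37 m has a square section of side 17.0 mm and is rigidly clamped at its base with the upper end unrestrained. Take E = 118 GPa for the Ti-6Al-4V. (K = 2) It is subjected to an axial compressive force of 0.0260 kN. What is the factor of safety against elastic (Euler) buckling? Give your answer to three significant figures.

n ≈ 1.92

I = a⁴/12 = 17.0⁴/12 = 6.960×10^3 mm⁴
I = 6.960×10^3 mm⁴ = 6.960×10^-9 m⁴
Effective length L_e = K·L = 2 × 6.37 = 12.74 m
P_cr = π²EI / L_e² = π² × 118×10⁹ × 6.960×10^-9 / 12.74² = 49.94 N
Factor of safety n = P_cr / P = 0.049941 / 0.0260 = 1.92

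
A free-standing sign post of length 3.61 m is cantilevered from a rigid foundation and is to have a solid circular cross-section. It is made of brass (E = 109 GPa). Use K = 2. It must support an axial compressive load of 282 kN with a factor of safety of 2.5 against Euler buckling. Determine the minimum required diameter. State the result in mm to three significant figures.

Required P_cr = n·P = 2.5 × 282 = 705.0 kN
L_e = K·L = 2 × 3.61 = 7.220 m
Required I = P_cr·L_e²/(π²E) = 7.050×10^5 × 7.220² / (π² × 1.09×10^11) = 3.416×10^-5 m⁴
I_req = 3.416×10^7 mm⁴
Solid circle: I = πd⁴/64  ⇒  d = (64I/π)^(1/4) = (64×3.416×10^7/π)^(1/4) = 162 mm

d ≈ 162 mm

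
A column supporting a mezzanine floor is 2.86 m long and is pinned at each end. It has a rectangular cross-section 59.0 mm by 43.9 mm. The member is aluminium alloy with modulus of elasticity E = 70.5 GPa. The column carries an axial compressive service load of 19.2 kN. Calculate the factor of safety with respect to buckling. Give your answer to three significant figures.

n ≈ 1.84

Buckling occurs about the weak axis: I_min = h·b³/12 with b = 43.9 mm (the shorter side).
I_min = 59.0×43.9³/12 = 4.160×10^5 mm⁴
I = 4.160×10^5 mm⁴ = 4.160×10^-7 m⁴
Effective length L_e = K·L = 1 × 2.86 = 2.860 m
P_cr = π²EI / L_e² = π² × 70.5×10⁹ × 4.160×10^-7 / 2.860² = 3.539×10^4 N
Factor of safety n = P_cr / P = 35.385 / 19.2 = 1.84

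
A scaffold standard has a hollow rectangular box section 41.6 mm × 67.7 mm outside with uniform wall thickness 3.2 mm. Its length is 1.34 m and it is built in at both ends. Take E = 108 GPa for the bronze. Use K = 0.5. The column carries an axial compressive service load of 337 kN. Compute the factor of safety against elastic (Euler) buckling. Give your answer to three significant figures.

n ≈ 1.29

Inner dimensions: h_i = 67.7 − 2×3.2 = 61.30 mm, b_i = 41.6 − 2×3.2 = 35.20 mm
Weak-axis I_min = (h_o·b_o³ − h_i·b_i³)/12 with b_o = 41.6, b_i = 35.20 mm (shorter outer/inner sides).
I_min = (67.7×41.6³ − 61.30×35.20³)/12 = 1.834×10^5 mm⁴
I = 1.834×10^5 mm⁴ = 1.834×10^-7 m⁴
Effective length L_e = K·L = 0.5 × 1.34 = 0.6700 m
P_cr = π²EI / L_e² = π² × 108×10⁹ × 1.834×10^-7 / 0.6700² = 4.354×10^5 N
Factor of safety n = P_cr / P = 435.38 / 337 = 1.29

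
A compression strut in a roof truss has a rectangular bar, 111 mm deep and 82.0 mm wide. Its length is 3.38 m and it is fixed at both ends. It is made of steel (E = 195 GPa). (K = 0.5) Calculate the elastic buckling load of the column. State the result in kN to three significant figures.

P_cr ≈ 3440 kN

Buckling occurs about the weak axis: I_min = h·b³/12 with b = 82.0 mm (the shorter side).
I_min = 111×82.0³/12 = 5.100×10^6 mm⁴
I = 5.100×10^6 mm⁴ = 5.100×10^-6 m⁴
Effective length L_e = K·L = 0.5 × 3.38 = 1.690 m
P_cr = π²EI / L_e² = π² × 195×10⁹ × 5.100×10^-6 / 1.690² = 3.437×10^6 N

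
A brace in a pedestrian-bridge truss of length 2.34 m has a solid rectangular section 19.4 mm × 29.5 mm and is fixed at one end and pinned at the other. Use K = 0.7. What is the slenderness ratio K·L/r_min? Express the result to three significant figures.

λ ≈ 292

For a rectangle r_min = b/√12 = 19.4/√12 = 5.600 mm
L_e = K·L = 0.7 × 2.34 m = 1.638 m = 1638.0 mm
λ = L_e / r_min = 1638.0 / 5.600 = 292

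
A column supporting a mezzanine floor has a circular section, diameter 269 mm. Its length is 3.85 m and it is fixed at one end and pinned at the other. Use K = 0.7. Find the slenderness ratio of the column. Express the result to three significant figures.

For a solid circle r = d/4 = 269/4 = 67.25 mm
L_e = K·L = 0.7 × 3.85 m = 2.695 m = 2695.0 mm
λ = L_e / r_min = 2695.0 / 67.25 = 40.1

λ ≈ 40.1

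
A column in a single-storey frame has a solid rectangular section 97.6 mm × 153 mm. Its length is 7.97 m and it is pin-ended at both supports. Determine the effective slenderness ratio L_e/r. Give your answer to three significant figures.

λ ≈ 283

For a rectangle r_min = b/√12 = 97.6/√12 = 28.17 mm
L_e = K·L = 1 × 7.97 m = 7.970 m = 7970.0 mm
λ = L_e / r_min = 7970.0 / 28.17 = 283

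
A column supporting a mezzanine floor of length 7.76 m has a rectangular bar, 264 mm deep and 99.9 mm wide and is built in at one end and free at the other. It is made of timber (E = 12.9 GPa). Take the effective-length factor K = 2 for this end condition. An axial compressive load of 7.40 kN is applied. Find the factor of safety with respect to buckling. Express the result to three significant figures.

n ≈ 1.57

Buckling occurs about the weak axis: I_min = h·b³/12 with b = 99.9 mm (the shorter side).
I_min = 264×99.9³/12 = 2.193×10^7 mm⁴
I = 2.193×10^7 mm⁴ = 2.193×10^-5 m⁴
Effective length L_e = K·L = 2 × 7.76 = 15.52 m
P_cr = π²EI / L_e² = π² × 12.9×10⁹ × 2.193×10^-5 / 15.52² = 1.159×10^4 N
Factor of safety n = P_cr / P = 11.594 / 7.40 = 1.57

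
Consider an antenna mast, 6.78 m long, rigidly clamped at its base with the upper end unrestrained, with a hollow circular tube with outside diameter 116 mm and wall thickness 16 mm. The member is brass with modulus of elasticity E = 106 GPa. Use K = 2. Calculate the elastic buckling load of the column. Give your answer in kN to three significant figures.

Inner diameter d_i = 116 − 2×16 = 84.00 mm
I = π(d_o⁴ − d_i⁴)/64 = π(116⁴ − 84.00⁴)/64 = 6.444×10^6 mm⁴
I = 6.444×10^6 mm⁴ = 6.444×10^-6 m⁴
Effective length L_e = K·L = 2 × 6.78 = 13.56 m
P_cr = π²EI / L_e² = π² × 106×10⁹ × 6.444×10^-6 / 13.56² = 3.666×10^4 N

P_cr ≈ 36.7 kN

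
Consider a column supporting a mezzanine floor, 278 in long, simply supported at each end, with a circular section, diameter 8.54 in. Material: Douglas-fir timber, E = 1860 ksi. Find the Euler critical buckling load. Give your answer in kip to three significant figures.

P_cr ≈ 62.0 kip

I = πd⁴/64 = π×8.54⁴/64 = 261.1 in⁴
Effective length L_e = K·L = 1 × 278 = 278.0 in
P_cr = π²EI / L_e² = π² × 1860×10³ × 261.1 / 278.0² = 6.202×10^4 lb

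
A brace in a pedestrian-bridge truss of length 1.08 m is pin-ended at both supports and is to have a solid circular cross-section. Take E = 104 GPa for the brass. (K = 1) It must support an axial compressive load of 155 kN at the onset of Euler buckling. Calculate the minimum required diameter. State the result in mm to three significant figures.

d ≈ 43.5 mm

L_e = K·L = 1 × 1.08 = 1.080 m
Required I = P_cr·L_e²/(π²E) = 1.550×10^5 × 1.080² / (π² × 1.04×10^11) = 1.761×10^-7 m⁴
I_req = 1.761×10^5 mm⁴
Solid circle: I = πd⁴/64  ⇒  d = (64I/π)^(1/4) = (64×1.761×10^5/π)^(1/4) = 43.5 mm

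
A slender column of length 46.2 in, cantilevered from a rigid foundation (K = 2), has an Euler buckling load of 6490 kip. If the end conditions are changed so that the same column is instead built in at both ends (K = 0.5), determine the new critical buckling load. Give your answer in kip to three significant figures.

P_cr ≈ 104000 kip

P_cr ∝ 1/K², so P_cr,new = P_cr,old × (K_old/K_new)² = 6490 × (2/0.5)²
= 6490 × 16.00 = 104000 kip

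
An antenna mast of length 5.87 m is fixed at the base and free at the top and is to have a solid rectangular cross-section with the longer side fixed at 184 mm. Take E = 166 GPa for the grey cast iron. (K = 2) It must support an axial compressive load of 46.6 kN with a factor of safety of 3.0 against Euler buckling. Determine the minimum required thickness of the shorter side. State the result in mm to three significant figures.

b ≈ 91.5 mm

Required P_cr = n·P = 3.0 × 46.6 = 139.8 kN
L_e = K·L = 2 × 5.87 = 11.74 m
Required I = P_cr·L_e²/(π²E) = 1.398×10^5 × 11.74² / (π² × 1.66×10^11) = 1.176×10^-5 m⁴
I_req = 1.176×10^7 mm⁴
Rectangle, weak axis: I_min = h·b³/12 with h = 184 mm fixed  ⇒  b = (12I/h)^(1/3) = 91.5 mm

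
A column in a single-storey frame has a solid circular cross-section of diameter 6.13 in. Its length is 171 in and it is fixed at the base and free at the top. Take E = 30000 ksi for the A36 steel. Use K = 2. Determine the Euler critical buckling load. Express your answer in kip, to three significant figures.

I = πd⁴/64 = π×6.13⁴/64 = 69.31 in⁴
Effective length L_e = K·L = 2 × 171 = 342.0 in
P_cr = π²EI / L_e² = π² × 30000×10³ × 69.31 / 342.0² = 1.755×10^5 lb

P_cr ≈ 175 kip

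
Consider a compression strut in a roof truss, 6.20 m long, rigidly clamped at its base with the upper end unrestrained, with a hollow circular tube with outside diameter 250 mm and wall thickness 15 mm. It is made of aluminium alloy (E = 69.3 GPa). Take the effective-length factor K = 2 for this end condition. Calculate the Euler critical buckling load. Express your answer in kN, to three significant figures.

Inner diameter d_i = 250 − 2×15 = 220.0 mm
I = π(d_o⁴ − d_i⁴)/64 = π(250⁴ − 220.0⁴)/64 = 7.676×10^7 mm⁴
I = 7.676×10^7 mm⁴ = 7.676×10^-5 m⁴
Effective length L_e = K·L = 2 × 6.20 = 12.40 m
P_cr = π²EI / L_e² = π² × 69.3×10⁹ × 7.676×10^-5 / 12.40² = 3.414×10^5 N

P_cr ≈ 341 kN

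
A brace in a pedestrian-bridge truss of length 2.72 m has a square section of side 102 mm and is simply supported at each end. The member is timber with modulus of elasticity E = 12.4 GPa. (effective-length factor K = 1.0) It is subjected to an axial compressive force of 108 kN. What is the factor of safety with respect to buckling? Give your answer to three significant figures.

n ≈ 1.38

I = a⁴/12 = 102⁴/12 = 9.020×10^6 mm⁴
I = 9.020×10^6 mm⁴ = 9.020×10^-6 m⁴
Effective length L_e = K·L = 1 × 2.72 = 2.720 m
P_cr = π²EI / L_e² = π² × 12.4×10⁹ × 9.020×10^-6 / 2.720² = 1.492×10^5 N
Factor of safety n = P_cr / P = 149.21 / 108 = 1.38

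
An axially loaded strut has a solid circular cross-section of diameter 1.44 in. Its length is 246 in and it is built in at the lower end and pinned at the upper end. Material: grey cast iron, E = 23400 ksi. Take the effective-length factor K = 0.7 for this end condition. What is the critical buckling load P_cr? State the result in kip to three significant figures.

P_cr ≈ 1.64 kip

I = πd⁴/64 = π×1.44⁴/64 = 0.2111 in⁴
Effective length L_e = K·L = 0.7 × 246 = 172.2 in
P_cr = π²EI / L_e² = π² × 23400×10³ × 0.2111 / 172.2² = 1.644×10^3 lb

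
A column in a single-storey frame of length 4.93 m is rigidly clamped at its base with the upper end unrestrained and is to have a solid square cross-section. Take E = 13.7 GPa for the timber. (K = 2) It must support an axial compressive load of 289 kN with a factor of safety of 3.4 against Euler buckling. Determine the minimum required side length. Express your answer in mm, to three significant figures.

Required P_cr = n·P = 3.4 × 289 = 982.6 kN
L_e = K·L = 2 × 4.93 = 9.860 m
Required I = P_cr·L_e²/(π²E) = 9.826×10^5 × 9.860² / (π² × 1.37×10^10) = 7.065×10^-4 m⁴
I_req = 7.065×10^8 mm⁴
Solid square: I = a⁴/12  ⇒  a = (12I)^(1/4) = (12×7.065×10^8)^(1/4) = 303 mm

a ≈ 303 mm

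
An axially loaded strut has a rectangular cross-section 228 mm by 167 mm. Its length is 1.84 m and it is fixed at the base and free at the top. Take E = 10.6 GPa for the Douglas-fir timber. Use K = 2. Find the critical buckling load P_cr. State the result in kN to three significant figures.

P_cr ≈ 684 kN

Buckling occurs about the weak axis: I_min = h·b³/12 with b = 167 mm (the shorter side).
I_min = 228×167³/12 = 8.849×10^7 mm⁴
I = 8.849×10^7 mm⁴ = 8.849×10^-5 m⁴
Effective length L_e = K·L = 2 × 1.84 = 3.680 m
P_cr = π²EI / L_e² = π² × 10.6×10⁹ × 8.849×10^-5 / 3.680² = 6.836×10^5 N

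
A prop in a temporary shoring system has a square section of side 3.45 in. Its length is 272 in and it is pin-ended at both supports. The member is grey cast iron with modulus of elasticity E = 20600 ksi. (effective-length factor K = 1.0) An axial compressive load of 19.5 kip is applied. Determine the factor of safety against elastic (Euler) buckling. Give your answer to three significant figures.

I = a⁴/12 = 3.45⁴/12 = 11.81 in⁴
Effective length L_e = K·L = 1 × 272 = 272.0 in
P_cr = π²EI / L_e² = π² × 20600×10³ × 11.81 / 272.0² = 3.244×10^4 lb
Factor of safety n = P_cr / P = 32.443 / 19.5 = 1.66

n ≈ 1.66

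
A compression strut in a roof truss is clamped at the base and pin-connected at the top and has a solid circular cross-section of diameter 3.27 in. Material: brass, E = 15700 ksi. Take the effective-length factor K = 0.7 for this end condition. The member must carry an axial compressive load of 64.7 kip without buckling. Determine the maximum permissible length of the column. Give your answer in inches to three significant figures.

I = πd⁴/64 = π×3.27⁴/64 = 5.613 in⁴
At the buckling limit P_cr = P = 6.470×10^4 lb
From P_cr = π²EI/(K·L)²:  L = (1/K)·√(π²EI/P_cr) = (1/0.7)·√(π²×1.57×10^7×5.613/6.470×10^4)
L = 166 in

L_max ≈ 166 in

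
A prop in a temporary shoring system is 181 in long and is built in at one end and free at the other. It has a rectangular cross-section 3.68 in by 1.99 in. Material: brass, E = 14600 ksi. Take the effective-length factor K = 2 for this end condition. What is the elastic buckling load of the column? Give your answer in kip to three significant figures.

Buckling occurs about the weak axis: I_min = h·b³/12 with b = 1.99 in (the shorter side).
I_min = 3.68×1.99³/12 = 2.417 in⁴
Effective length L_e = K·L = 2 × 181 = 362.0 in
P_cr = π²EI / L_e² = π² × 14600×10³ × 2.417 / 362.0² = 2.657×10^3 lb

P_cr ≈ 2.66 kip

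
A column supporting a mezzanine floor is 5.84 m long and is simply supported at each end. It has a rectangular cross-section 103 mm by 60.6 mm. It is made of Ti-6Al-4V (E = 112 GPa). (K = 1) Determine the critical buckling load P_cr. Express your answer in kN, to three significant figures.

P_cr ≈ 61.9 kN

Buckling occurs about the weak axis: I_min = h·b³/12 with b = 60.6 mm (the shorter side).
I_min = 103×60.6³/12 = 1.910×10^6 mm⁴
I = 1.910×10^6 mm⁴ = 1.910×10^-6 m⁴
Effective length L_e = K·L = 1 × 5.84 = 5.840 m
P_cr = π²EI / L_e² = π² × 112×10⁹ × 1.910×10^-6 / 5.840² = 6.191×10^4 N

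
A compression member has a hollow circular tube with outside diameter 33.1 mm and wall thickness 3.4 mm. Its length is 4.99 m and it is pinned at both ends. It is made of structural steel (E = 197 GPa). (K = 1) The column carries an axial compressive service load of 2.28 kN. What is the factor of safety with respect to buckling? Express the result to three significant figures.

Inner diameter d_i = 33.1 − 2×3.4 = 26.30 mm
I = π(d_o⁴ − d_i⁴)/64 = π(33.1⁴ − 26.30⁴)/64 = 3.544×10^4 mm⁴
I = 3.544×10^4 mm⁴ = 3.544×10^-8 m⁴
Effective length L_e = K·L = 1 × 4.99 = 4.990 m
P_cr = π²EI / L_e² = π² × 197×10⁹ × 3.544×10^-8 / 4.990² = 2.767×10^3 N
Factor of safety n = P_cr / P = 2.7671 / 2.28 = 1.21

n ≈ 1.21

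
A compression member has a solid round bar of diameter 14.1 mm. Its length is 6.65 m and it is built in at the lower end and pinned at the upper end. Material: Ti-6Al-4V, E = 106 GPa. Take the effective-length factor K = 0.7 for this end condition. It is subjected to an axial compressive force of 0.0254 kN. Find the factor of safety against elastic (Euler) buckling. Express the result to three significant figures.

n ≈ 3.69

I = πd⁴/64 = π×14.1⁴/64 = 1.940×10^3 mm⁴
I = 1.940×10^3 mm⁴ = 1.940×10^-9 m⁴
Effective length L_e = K·L = 0.7 × 6.65 = 4.655 m
P_cr = π²EI / L_e² = π² × 106×10⁹ × 1.940×10^-9 / 4.655² = 93.67 N
Factor of safety n = P_cr / P = 0.093673 / 0.0254 = 3.69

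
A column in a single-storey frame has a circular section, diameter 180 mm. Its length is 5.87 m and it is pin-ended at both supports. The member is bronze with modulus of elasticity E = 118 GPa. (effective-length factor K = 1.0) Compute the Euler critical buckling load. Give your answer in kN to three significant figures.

I = πd⁴/64 = π×180⁴/64 = 5.153×10^7 mm⁴
I = 5.153×10^7 mm⁴ = 5.153×10^-5 m⁴
Effective length L_e = K·L = 1 × 5.87 = 5.870 m
P_cr = π²EI / L_e² = π² × 118×10⁹ × 5.153×10^-5 / 5.870² = 1.742×10^6 N

P_cr ≈ 1740 kN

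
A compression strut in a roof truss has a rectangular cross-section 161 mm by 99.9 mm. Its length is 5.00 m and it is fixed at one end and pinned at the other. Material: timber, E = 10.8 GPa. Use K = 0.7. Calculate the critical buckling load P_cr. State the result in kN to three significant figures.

P_cr ≈ 116 kN

Buckling occurs about the weak axis: I_min = h·b³/12 with b = 99.9 mm (the shorter side).
I_min = 161×99.9³/12 = 1.338×10^7 mm⁴
I = 1.338×10^7 mm⁴ = 1.338×10^-5 m⁴
Effective length L_e = K·L = 0.7 × 5.00 = 3.500 m
P_cr = π²EI / L_e² = π² × 10.8×10⁹ × 1.338×10^-5 / 3.500² = 1.164×10^5 N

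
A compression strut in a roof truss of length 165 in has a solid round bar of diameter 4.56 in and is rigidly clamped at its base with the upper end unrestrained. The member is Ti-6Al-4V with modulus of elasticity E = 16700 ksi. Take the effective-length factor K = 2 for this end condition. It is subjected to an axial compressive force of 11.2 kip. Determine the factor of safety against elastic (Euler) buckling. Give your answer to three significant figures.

I = πd⁴/64 = π×4.56⁴/64 = 21.22 in⁴
Effective length L_e = K·L = 2 × 165 = 330.0 in
P_cr = π²EI / L_e² = π² × 16700×10³ × 21.22 / 330.0² = 3.212×10^4 lb
Factor of safety n = P_cr / P = 32.123 / 11.2 = 2.87

n ≈ 2.87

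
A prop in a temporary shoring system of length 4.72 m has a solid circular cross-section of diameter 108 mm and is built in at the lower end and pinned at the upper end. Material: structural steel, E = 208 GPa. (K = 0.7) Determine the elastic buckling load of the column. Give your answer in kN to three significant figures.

P_cr ≈ 1260 kN

I = πd⁴/64 = π×108⁴/64 = 6.678×10^6 mm⁴
I = 6.678×10^6 mm⁴ = 6.678×10^-6 m⁴
Effective length L_e = K·L = 0.7 × 4.72 = 3.304 m
P_cr = π²EI / L_e² = π² × 208×10⁹ × 6.678×10^-6 / 3.304² = 1.256×10^6 N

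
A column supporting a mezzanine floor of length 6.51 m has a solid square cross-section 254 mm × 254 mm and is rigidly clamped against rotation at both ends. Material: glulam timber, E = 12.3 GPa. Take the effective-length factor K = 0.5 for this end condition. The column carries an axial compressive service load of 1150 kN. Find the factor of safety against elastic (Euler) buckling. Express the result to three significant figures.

I = a⁴/12 = 254⁴/12 = 3.469×10^8 mm⁴
I = 3.469×10^8 mm⁴ = 3.469×10^-4 m⁴
Effective length L_e = K·L = 0.5 × 6.51 = 3.255 m
P_cr = π²EI / L_e² = π² × 12.3×10⁹ × 3.469×10^-4 / 3.255² = 3.974×10^6 N
Factor of safety n = P_cr / P = 3974.3 / 1150 = 3.46

n ≈ 3.46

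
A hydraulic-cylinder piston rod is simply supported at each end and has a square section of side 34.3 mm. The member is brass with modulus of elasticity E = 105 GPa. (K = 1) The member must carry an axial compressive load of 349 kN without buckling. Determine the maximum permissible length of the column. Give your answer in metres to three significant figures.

I = a⁴/12 = 34.3⁴/12 = 1.153×10^5 mm⁴
I = 1.153×10^-7 m⁴
At the buckling limit P_cr = P = 3.490×10^5 N
From P_cr = π²EI/(K·L)²:  L = (1/K)·√(π²EI/P_cr) = (1/1)·√(π²×1.05×10^11×1.153×10^-7/3.490×10^5)
L = 0.585 m

L_max ≈ 0.585 m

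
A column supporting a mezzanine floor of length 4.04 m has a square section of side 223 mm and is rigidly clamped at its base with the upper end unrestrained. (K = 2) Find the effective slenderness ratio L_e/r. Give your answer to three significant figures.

λ ≈ 126

For a square r = a/√12 = 223/√12 = 64.37 mm
L_e = K·L = 2 × 4.04 m = 8.080 m = 8080.0 mm
λ = L_e / r_min = 8080.0 / 64.37 = 126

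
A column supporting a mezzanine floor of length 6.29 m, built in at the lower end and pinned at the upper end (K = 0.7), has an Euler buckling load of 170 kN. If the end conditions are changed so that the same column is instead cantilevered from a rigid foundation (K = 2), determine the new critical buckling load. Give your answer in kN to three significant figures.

P_cr ≈ 20.8 kN

P_cr ∝ 1/K², so P_cr,new = P_cr,old × (K_old/K_new)² = 170 × (0.7/2)²
= 170 × 0.1225 = 20.8 kN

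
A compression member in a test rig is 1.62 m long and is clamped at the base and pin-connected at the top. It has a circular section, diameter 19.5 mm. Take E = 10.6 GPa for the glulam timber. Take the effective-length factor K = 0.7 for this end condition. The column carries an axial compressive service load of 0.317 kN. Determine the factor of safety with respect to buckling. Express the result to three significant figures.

I = πd⁴/64 = π×19.5⁴/64 = 7.098×10^3 mm⁴
I = 7.098×10^3 mm⁴ = 7.098×10^-9 m⁴
Effective length L_e = K·L = 0.7 × 1.62 = 1.134 m
P_cr = π²EI / L_e² = π² × 10.6×10⁹ × 7.098×10^-9 / 1.134² = 577.4 N
Factor of safety n = P_cr / P = 0.57741 / 0.317 = 1.82

n ≈ 1.82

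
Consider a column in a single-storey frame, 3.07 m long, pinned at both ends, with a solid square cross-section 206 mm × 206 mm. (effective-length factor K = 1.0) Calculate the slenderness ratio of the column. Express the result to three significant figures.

λ ≈ 51.6

For a square r = a/√12 = 206/√12 = 59.47 mm
L_e = K·L = 1 × 3.07 m = 3.070 m = 3070.0 mm
λ = L_e / r_min = 3070.0 / 59.47 = 51.6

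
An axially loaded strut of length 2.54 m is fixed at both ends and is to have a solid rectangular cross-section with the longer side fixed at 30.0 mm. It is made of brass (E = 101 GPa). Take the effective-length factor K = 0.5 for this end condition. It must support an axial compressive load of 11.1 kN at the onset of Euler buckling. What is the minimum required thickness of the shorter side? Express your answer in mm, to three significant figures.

b ≈ 19.3 mm

L_e = K·L = 0.5 × 2.54 = 1.270 m
Required I = P_cr·L_e²/(π²E) = 1.110×10^4 × 1.270² / (π² × 1.01×10^11) = 1.796×10^-8 m⁴
I_req = 1.796×10^4 mm⁴
Rectangle, weak axis: I_min = h·b³/12 with h = 30.0 mm fixed  ⇒  b = (12I/h)^(1/3) = 19.3 mm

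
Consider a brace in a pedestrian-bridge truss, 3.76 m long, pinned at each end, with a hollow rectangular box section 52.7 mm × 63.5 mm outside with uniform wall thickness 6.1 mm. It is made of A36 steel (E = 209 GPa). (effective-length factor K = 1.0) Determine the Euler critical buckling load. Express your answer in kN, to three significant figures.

Inner dimensions: h_i = 63.5 − 2×6.1 = 51.30 mm, b_i = 52.7 − 2×6.1 = 40.50 mm
Weak-axis I_min = (h_o·b_o³ − h_i·b_i³)/12 with b_o = 52.7, b_i = 40.50 mm (shorter outer/inner sides).
I_min = (63.5×52.7³ − 51.30×40.50³)/12 = 4.905×10^5 mm⁴
I = 4.905×10^5 mm⁴ = 4.905×10^-7 m⁴
Effective length L_e = K·L = 1 × 3.76 = 3.760 m
P_cr = π²EI / L_e² = π² × 209×10⁹ × 4.905×10^-7 / 3.760² = 7.157×10^4 N

P_cr ≈ 71.6 kN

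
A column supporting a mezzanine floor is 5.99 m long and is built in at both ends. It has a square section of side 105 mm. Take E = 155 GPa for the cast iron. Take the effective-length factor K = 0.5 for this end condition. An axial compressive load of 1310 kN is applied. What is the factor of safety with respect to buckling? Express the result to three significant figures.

n ≈ 1.32

I = a⁴/12 = 105⁴/12 = 1.013×10^7 mm⁴
I = 1.013×10^7 mm⁴ = 1.013×10^-5 m⁴
Effective length L_e = K·L = 0.5 × 5.99 = 2.995 m
P_cr = π²EI / L_e² = π² × 155×10⁹ × 1.013×10^-5 / 2.995² = 1.727×10^6 N
Factor of safety n = P_cr / P = 1727.5 / 1310 = 1.32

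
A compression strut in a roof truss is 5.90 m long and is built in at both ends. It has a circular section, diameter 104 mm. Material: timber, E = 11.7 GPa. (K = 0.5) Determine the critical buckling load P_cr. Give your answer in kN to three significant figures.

P_cr ≈ 76.2 kN

I = πd⁴/64 = π×104⁴/64 = 5.743×10^6 mm⁴
I = 5.743×10^6 mm⁴ = 5.743×10^-6 m⁴
Effective length L_e = K·L = 0.5 × 5.90 = 2.950 m
P_cr = π²EI / L_e² = π² × 11.7×10⁹ × 5.743×10^-6 / 2.950² = 7.620×10^4 N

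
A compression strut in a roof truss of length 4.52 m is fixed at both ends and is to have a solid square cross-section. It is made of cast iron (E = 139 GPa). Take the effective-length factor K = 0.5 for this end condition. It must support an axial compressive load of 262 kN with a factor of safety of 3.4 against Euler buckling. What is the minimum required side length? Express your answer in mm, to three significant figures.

a ≈ 79.4 mm

Required P_cr = n·P = 3.4 × 262 = 890.8 kN
L_e = K·L = 0.5 × 4.52 = 2.260 m
Required I = P_cr·L_e²/(π²E) = 8.908×10^5 × 2.260² / (π² × 1.39×10^11) = 3.317×10^-6 m⁴
I_req = 3.317×10^6 mm⁴
Solid square: I = a⁴/12  ⇒  a = (12I)^(1/4) = (12×3.317×10^6)^(1/4) = 79.4 mm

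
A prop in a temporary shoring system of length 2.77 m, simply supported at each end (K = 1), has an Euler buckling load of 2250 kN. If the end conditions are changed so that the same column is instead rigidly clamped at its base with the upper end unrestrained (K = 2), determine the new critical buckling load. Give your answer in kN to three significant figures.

P_cr ∝ 1/K², so P_cr,new = P_cr,old × (K_old/K_new)² = 2250 × (1/2)²
= 2250 × 0.2500 = 562 kN

P_cr ≈ 562 kN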